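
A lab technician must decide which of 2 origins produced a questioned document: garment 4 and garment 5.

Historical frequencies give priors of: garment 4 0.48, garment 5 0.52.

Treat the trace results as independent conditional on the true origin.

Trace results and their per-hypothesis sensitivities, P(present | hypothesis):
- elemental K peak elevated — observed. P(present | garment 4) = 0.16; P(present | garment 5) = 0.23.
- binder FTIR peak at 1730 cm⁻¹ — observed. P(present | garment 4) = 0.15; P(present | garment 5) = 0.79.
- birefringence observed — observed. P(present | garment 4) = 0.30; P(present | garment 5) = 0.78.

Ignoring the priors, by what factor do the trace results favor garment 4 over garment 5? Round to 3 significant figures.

0.0508

Joint likelihood of the trace result pattern under each hypothesis:
  garment 4: 0.16 × 0.15 × 0.30 = 0.0072
  garment 5: 0.23 × 0.79 × 0.78 = 0.14173
Bayes factor = 0.0072 / 0.14173 ≈ 0.0508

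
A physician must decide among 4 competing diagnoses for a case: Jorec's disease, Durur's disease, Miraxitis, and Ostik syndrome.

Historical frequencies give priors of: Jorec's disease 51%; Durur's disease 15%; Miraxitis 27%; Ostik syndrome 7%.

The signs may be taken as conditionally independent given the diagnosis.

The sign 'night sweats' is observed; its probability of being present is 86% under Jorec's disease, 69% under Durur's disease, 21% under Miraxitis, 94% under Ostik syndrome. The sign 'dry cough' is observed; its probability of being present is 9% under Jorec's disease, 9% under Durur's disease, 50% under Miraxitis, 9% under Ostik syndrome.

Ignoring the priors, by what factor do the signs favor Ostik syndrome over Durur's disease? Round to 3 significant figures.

The Bayes factor is the ratio of the joint likelihoods of the sign pattern under the two hypotheses.
  Ostik syndrome: 0.94 × 0.09 = 0.0846
  Durur's disease: 0.69 × 0.09 = 0.0621
Bayes factor = 0.0846 / 0.0621 ≈ 1.36

1.36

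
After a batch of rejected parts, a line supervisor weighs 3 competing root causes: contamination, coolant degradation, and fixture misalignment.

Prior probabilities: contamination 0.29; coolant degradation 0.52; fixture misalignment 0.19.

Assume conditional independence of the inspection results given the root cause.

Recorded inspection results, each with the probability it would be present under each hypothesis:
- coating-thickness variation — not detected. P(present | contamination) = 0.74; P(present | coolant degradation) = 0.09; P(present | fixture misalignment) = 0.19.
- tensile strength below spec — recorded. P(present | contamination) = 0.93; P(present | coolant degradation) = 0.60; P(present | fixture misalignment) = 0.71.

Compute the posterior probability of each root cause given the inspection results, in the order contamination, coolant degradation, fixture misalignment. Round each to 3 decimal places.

By Bayes' rule with conditional independence, the unnormalized weight for each hypothesis is prior × ∏ likelihoods (using 1 − P(present | H) for each absent inspection result):
  contamination: 0.29 × (1 − 0.74) × 0.93 = 0.070122
  coolant degradation: 0.52 × (1 − 0.09) × 0.60 = 0.28392
  fixture misalignment: 0.19 × (1 − 0.19) × 0.71 = 0.10927
The unnormalized weights sum to 0.46331.
P(contamination | evidence) = 0.070122 / 0.46331 ≈ 0.151
P(coolant degradation | evidence) = 0.28392 / 0.46331 ≈ 0.613
P(fixture misalignment | evidence) = 0.10927 / 0.46331 ≈ 0.236

0.151, 0.613, 0.236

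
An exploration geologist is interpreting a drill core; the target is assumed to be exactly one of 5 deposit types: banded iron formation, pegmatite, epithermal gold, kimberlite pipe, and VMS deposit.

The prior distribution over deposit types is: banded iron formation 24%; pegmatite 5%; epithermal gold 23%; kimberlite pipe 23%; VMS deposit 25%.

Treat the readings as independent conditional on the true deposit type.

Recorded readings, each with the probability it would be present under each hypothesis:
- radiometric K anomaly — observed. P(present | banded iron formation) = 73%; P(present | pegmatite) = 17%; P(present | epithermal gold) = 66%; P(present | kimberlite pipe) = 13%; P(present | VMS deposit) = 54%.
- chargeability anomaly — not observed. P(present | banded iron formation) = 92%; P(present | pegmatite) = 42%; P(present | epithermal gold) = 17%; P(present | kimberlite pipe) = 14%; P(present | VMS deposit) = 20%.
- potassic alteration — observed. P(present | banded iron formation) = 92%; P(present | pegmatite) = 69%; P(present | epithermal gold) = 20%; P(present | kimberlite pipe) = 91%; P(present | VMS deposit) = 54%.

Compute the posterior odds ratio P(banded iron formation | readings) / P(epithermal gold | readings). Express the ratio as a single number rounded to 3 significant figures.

0.512

The normalizing constant cancels in an odds ratio, so compute prior × likelihood for the two hypotheses only (using 1 − P(present | H) for each absent reading):
  banded iron formation: 0.24 × 0.73 × (1 − 0.92) × 0.92 = 0.012895
  epithermal gold: 0.23 × 0.66 × (1 − 0.17) × 0.20 = 0.025199
Posterior odds = 0.012895 / 0.025199 ≈ 0.512.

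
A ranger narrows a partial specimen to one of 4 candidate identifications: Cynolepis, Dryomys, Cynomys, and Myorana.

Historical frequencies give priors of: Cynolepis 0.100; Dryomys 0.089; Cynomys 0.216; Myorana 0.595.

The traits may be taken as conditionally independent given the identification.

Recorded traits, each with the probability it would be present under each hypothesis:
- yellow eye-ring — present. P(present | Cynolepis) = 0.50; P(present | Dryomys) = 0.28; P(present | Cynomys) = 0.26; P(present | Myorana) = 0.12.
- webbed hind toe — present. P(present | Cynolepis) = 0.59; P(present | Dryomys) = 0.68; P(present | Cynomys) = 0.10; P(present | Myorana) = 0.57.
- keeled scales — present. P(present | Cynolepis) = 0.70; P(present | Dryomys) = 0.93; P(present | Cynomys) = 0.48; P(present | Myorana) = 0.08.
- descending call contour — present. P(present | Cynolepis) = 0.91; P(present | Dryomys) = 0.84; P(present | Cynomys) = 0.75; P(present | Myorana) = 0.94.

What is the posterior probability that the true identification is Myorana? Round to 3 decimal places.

By Bayes' rule with conditional independence, the unnormalized weight for each hypothesis is prior × ∏ likelihoods:
  Cynolepis: 0.100 × 0.50 × 0.59 × 0.70 × 0.91 = 0.018791
  Dryomys: 0.089 × 0.28 × 0.68 × 0.93 × 0.84 = 0.013238
  Cynomys: 0.216 × 0.26 × 0.10 × 0.48 × 0.75 = 0.0020218
  Myorana: 0.595 × 0.12 × 0.57 × 0.08 × 0.94 = 0.0030605
Normalizing constant Z = 0.018791 + 0.013238 + 0.0020218 + 0.0030605 = 0.037112.
P(Myorana | evidence) = 0.0030605 / 0.037112 ≈ 0.082.

0.082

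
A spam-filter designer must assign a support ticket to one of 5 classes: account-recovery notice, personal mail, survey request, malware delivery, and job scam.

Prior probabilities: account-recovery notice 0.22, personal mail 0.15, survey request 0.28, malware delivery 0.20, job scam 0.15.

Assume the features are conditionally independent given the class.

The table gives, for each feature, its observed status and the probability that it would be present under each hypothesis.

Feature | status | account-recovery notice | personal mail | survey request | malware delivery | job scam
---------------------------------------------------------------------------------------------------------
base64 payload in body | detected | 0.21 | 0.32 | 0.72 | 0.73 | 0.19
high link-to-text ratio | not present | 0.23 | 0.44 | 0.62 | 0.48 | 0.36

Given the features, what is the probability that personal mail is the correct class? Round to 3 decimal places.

Multiply each prior by the joint likelihood of the feature pattern (using 1 − P(present | H) for each absent feature):
  account-recovery notice: 0.22 × 0.21 × (1 − 0.23) = 0.035574
  personal mail: 0.15 × 0.32 × (1 − 0.44) = 0.02688
  survey request: 0.28 × 0.72 × (1 − 0.62) = 0.076608
  malware delivery: 0.20 × 0.73 × (1 − 0.48) = 0.07592
  job scam: 0.15 × 0.19 × (1 − 0.36) = 0.01824
Normalizing constant Z = 0.035574 + 0.02688 + 0.076608 + 0.07592 + 0.01824 = 0.23322.
P(personal mail | evidence) = 0.02688 / 0.23322 ≈ 0.115.

0.115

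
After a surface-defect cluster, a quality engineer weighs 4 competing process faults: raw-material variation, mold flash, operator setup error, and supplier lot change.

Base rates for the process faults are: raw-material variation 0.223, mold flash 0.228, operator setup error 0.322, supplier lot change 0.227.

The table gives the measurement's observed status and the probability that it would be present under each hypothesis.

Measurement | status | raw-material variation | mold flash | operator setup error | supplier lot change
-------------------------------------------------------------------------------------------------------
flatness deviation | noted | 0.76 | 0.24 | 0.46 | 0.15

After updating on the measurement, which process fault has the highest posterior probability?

By Bayes' rule, the unnormalized weight for each hypothesis is prior × likelihood:
  raw-material variation: 0.223 × 0.76 = 0.16948
  mold flash: 0.228 × 0.24 = 0.05472
  operator setup error: 0.322 × 0.46 = 0.14812
  supplier lot change: 0.227 × 0.15 = 0.03405
The unnormalized weights sum to 0.40637.
P(raw-material variation | evidence) ≈ 0.16948 / 0.40637 ≈ 0.417
P(mold flash | evidence) ≈ 0.05472 / 0.40637 ≈ 0.135
P(operator setup error | evidence) ≈ 0.14812 / 0.40637 ≈ 0.364
P(supplier lot change | evidence) ≈ 0.03405 / 0.40637 ≈ 0.084
The largest is 0.417, so raw-material variation is most probable.

raw-material variation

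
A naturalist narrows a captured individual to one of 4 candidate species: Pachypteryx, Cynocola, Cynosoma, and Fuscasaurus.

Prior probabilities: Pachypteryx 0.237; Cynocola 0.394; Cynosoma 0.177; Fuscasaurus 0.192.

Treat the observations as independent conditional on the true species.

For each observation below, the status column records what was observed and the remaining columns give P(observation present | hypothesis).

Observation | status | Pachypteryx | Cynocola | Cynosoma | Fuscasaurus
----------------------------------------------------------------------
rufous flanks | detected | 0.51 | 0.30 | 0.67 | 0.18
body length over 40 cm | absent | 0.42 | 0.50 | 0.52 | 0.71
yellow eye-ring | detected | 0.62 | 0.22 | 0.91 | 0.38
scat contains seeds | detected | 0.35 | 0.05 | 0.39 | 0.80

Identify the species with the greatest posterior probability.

By Bayes' rule with conditional independence, the unnormalized weight for each hypothesis is prior × ∏ likelihoods (using 1 − P(present | H) for each absent observation):
  Pachypteryx: 0.237 × 0.51 × (1 − 0.42) × 0.62 × 0.35 = 0.015213
  Cynocola: 0.394 × 0.30 × (1 − 0.50) × 0.22 × 0.05 = 0.0006501
  Cynosoma: 0.177 × 0.67 × (1 − 0.52) × 0.91 × 0.39 = 0.020202
  Fuscasaurus: 0.192 × 0.18 × (1 − 0.71) × 0.38 × 0.80 = 0.0030468
Marginal likelihood of the evidence = 0.039112.
P(Pachypteryx | evidence) ≈ 0.015213 / 0.039112 ≈ 0.389
P(Cynocola | evidence) ≈ 0.0006501 / 0.039112 ≈ 0.017
P(Cynosoma | evidence) ≈ 0.020202 / 0.039112 ≈ 0.517
P(Fuscasaurus | evidence) ≈ 0.0030468 / 0.039112 ≈ 0.078
The largest is 0.517, so Cynosoma is most probable.

Cynosoma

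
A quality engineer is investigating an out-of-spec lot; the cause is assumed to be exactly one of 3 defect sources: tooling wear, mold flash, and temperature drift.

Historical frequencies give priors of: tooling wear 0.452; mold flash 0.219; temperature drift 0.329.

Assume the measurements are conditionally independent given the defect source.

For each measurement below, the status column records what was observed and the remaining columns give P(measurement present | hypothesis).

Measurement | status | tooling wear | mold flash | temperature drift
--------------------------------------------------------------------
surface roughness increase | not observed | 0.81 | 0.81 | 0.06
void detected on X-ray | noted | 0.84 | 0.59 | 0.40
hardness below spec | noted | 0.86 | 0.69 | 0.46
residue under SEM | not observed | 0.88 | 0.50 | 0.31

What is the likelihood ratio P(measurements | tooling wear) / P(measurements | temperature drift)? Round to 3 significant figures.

0.138

The Bayes factor is the ratio of the joint likelihoods of the measurement pattern under the two hypotheses (using 1 − P(present | H) for each absent measurement).
  tooling wear: (1 − 0.81) × 0.84 × 0.86 × (1 − 0.88) = 0.016471
  temperature drift: (1 − 0.06) × 0.40 × 0.46 × (1 − 0.31) = 0.11934
Bayes factor = 0.016471 / 0.11934 ≈ 0.138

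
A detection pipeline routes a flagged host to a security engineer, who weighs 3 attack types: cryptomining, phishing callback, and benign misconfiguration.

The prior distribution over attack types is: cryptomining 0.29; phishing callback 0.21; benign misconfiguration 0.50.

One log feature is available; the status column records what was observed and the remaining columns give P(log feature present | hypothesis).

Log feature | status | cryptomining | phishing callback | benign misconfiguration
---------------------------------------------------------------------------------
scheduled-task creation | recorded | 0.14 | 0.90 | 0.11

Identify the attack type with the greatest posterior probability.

phishing callback

Multiply each prior by the likelihood of the log feature:
  cryptomining: 0.29 × 0.14 = 0.0406
  phishing callback: 0.21 × 0.90 = 0.189
  benign misconfiguration: 0.50 × 0.11 = 0.055
Normalizing constant Z = 0.0406 + 0.189 + 0.055 = 0.2846.
P(cryptomining | evidence) ≈ 0.0406 / 0.2846 ≈ 0.143
P(phishing callback | evidence) ≈ 0.189 / 0.2846 ≈ 0.664
P(benign misconfiguration | evidence) ≈ 0.055 / 0.2846 ≈ 0.193
The largest is 0.664, so phishing callback is most probable.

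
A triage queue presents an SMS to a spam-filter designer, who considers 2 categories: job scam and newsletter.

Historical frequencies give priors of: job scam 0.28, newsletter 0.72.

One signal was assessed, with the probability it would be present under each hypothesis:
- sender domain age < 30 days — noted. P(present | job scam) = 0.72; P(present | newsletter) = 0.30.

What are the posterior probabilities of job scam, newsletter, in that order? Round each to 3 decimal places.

For each hypothesis, the unnormalized posterior weight is prior × likelihood:
  job scam: 0.28 × 0.72 = 0.2016
  newsletter: 0.72 × 0.30 = 0.216
The unnormalized weights sum to 0.4176.
P(job scam | evidence) = 0.2016 / 0.4176 ≈ 0.483
P(newsletter | evidence) = 0.216 / 0.4176 ≈ 0.517

0.483, 0.517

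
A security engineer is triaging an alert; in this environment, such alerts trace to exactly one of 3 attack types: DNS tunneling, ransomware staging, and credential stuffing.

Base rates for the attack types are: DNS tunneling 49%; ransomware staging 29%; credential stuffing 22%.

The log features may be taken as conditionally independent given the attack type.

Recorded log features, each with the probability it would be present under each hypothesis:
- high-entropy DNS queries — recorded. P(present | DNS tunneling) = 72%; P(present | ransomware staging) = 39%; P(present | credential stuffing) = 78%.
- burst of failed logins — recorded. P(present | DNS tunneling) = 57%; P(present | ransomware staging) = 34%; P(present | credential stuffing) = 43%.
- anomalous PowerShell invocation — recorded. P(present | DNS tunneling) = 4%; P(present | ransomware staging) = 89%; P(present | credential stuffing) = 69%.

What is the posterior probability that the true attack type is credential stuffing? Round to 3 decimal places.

For each hypothesis, the unnormalized posterior weight is prior × product of the log feature likelihoods:
  DNS tunneling: 0.49 × 0.72 × 0.57 × 0.04 = 0.0080438
  ransomware staging: 0.29 × 0.39 × 0.34 × 0.89 = 0.034224
  credential stuffing: 0.22 × 0.78 × 0.43 × 0.69 = 0.050914
Normalizing constant Z = 0.0080438 + 0.034224 + 0.050914 = 0.093182.
P(credential stuffing | evidence) = 0.050914 / 0.093182 ≈ 0.546.

0.546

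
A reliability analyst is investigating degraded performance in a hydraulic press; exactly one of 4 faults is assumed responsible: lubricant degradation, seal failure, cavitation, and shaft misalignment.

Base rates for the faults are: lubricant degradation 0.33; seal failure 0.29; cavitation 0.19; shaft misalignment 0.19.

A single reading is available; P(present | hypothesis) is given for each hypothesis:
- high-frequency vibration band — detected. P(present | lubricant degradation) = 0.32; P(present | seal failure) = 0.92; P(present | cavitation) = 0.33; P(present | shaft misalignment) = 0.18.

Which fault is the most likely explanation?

By Bayes' rule, the unnormalized weight for each hypothesis is prior × likelihood:
  lubricant degradation: 0.33 × 0.32 = 0.1056
  seal failure: 0.29 × 0.92 = 0.2668
  cavitation: 0.19 × 0.33 = 0.0627
  shaft misalignment: 0.19 × 0.18 = 0.0342
Normalizing constant Z = 0.1056 + 0.2668 + 0.0627 + 0.0342 = 0.4693.
P(lubricant degradation | evidence) ≈ 0.1056 / 0.4693 ≈ 0.225
P(seal failure | evidence) ≈ 0.2668 / 0.4693 ≈ 0.569
P(cavitation | evidence) ≈ 0.0627 / 0.4693 ≈ 0.134
P(shaft misalignment | evidence) ≈ 0.0342 / 0.4693 ≈ 0.073
The largest is 0.569, so seal failure is most probable.

seal failure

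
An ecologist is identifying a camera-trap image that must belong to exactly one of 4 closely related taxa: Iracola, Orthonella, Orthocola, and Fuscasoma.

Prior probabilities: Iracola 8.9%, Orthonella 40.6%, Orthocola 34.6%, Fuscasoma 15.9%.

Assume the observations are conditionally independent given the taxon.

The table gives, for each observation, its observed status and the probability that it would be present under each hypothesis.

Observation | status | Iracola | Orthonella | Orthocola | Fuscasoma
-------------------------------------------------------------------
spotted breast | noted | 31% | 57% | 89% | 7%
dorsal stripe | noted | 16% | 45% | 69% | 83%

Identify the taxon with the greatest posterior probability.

For each hypothesis, the unnormalized posterior weight is prior × product of the observation likelihoods:
  Iracola: 0.089 × 0.31 × 0.16 = 0.0044144
  Orthonella: 0.406 × 0.57 × 0.45 = 0.10414
  Orthocola: 0.346 × 0.89 × 0.69 = 0.21248
  Fuscasoma: 0.159 × 0.07 × 0.83 = 0.0092379
Normalizing constant Z = 0.0044144 + 0.10414 + 0.21248 + 0.0092379 = 0.33027.
P(Iracola | evidence) ≈ 0.0044144 / 0.33027 ≈ 0.013
P(Orthonella | evidence) ≈ 0.10414 / 0.33027 ≈ 0.315
P(Orthocola | evidence) ≈ 0.21248 / 0.33027 ≈ 0.643
P(Fuscasoma | evidence) ≈ 0.0092379 / 0.33027 ≈ 0.028
The largest is 0.643, so Orthocola is most probable.

Orthocola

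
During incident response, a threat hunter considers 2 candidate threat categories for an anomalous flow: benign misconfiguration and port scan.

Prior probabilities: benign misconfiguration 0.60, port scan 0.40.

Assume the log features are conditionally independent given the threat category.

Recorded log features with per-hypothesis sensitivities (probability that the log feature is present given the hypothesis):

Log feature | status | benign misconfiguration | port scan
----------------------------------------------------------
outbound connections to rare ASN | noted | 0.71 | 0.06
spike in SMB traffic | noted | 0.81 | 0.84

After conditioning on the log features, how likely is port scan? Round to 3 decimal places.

Multiply each prior by the joint likelihood of the log feature pattern:
  benign misconfiguration: 0.60 × 0.71 × 0.81 = 0.34506
  port scan: 0.40 × 0.06 × 0.84 = 0.02016
The unnormalized weights sum to 0.36522.
P(port scan | evidence) = 0.02016 / 0.36522 ≈ 0.055.

0.055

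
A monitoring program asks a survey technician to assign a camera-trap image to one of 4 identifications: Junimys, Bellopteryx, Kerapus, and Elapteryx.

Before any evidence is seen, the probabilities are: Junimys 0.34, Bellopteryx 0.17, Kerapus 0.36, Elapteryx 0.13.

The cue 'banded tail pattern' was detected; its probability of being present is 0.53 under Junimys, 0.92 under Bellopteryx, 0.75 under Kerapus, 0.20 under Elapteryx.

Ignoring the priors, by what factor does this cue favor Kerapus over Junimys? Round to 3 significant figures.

1.42

The Bayes factor is the ratio of the two likelihoods.
  Kerapus: 0.75
  Junimys: 0.53
Bayes factor = 0.75 / 0.53 ≈ 1.42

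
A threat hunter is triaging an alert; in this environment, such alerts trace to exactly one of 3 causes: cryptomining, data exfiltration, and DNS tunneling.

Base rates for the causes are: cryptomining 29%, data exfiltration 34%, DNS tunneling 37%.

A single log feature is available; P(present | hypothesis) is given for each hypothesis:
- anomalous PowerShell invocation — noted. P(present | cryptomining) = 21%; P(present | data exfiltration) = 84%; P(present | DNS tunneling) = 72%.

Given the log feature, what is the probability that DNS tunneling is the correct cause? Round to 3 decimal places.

0.435

By Bayes' rule, the unnormalized weight for each hypothesis is prior × likelihood:
  cryptomining: 0.29 × 0.21 = 0.0609
  data exfiltration: 0.34 × 0.84 = 0.2856
  DNS tunneling: 0.37 × 0.72 = 0.2664
Marginal likelihood of the evidence = 0.6129.
P(DNS tunneling | evidence) = 0.2664 / 0.6129 ≈ 0.435.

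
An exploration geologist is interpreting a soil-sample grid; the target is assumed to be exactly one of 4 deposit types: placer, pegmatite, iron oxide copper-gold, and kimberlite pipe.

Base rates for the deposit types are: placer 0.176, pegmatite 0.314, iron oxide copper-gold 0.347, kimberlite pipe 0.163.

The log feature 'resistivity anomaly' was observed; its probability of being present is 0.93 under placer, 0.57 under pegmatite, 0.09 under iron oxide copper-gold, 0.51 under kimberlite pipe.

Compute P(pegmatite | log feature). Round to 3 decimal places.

0.392

Multiply each prior by the likelihood of the log feature:
  placer: 0.176 × 0.93 = 0.16368
  pegmatite: 0.314 × 0.57 = 0.17898
  iron oxide copper-gold: 0.347 × 0.09 = 0.03123
  kimberlite pipe: 0.163 × 0.51 = 0.08313
Normalizing constant Z = 0.16368 + 0.17898 + 0.03123 + 0.08313 = 0.45702.
P(pegmatite | evidence) = 0.17898 / 0.45702 ≈ 0.392.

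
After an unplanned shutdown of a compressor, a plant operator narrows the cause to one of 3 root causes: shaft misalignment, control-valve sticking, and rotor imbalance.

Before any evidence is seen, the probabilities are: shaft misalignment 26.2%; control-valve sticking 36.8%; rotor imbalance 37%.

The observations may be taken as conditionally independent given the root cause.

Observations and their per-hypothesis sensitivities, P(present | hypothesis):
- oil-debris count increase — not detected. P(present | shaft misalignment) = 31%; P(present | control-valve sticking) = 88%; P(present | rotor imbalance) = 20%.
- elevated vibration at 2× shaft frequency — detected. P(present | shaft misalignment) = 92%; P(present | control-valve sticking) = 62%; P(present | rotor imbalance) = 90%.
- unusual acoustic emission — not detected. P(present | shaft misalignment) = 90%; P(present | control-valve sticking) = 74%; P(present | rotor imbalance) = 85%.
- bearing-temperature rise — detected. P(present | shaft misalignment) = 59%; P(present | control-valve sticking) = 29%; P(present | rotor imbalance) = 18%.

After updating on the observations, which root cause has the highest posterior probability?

Multiply each prior by the joint likelihood of the evidence pattern (using 1 − P(present | H) for each absent observation):
  shaft misalignment: 0.262 × (1 − 0.31) × 0.92 × (1 − 0.90) × 0.59 = 0.0098127
  control-valve sticking: 0.368 × (1 − 0.88) × 0.62 × (1 − 0.74) × 0.29 = 0.0020644
  rotor imbalance: 0.370 × (1 − 0.20) × 0.90 × (1 − 0.85) × 0.18 = 0.0071928
The unnormalized weights sum to 0.01907.
P(shaft misalignment | evidence) ≈ 0.0098127 / 0.01907 ≈ 0.515
P(control-valve sticking | evidence) ≈ 0.0020644 / 0.01907 ≈ 0.108
P(rotor imbalance | evidence) ≈ 0.0071928 / 0.01907 ≈ 0.377
The largest is 0.515, so shaft misalignment is most probable.

shaft misalignment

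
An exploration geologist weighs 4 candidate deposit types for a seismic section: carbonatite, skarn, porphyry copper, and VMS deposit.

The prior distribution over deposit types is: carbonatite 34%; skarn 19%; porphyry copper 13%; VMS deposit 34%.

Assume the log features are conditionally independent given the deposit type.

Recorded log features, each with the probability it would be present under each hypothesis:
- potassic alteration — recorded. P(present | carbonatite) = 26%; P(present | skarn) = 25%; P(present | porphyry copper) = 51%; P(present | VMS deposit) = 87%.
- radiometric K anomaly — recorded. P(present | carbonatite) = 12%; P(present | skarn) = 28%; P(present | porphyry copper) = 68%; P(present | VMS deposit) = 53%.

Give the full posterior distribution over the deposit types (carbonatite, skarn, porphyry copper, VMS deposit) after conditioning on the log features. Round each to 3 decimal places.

0.047, 0.059, 0.200, 0.694

For each hypothesis, the unnormalized posterior weight is prior × product of the log feature likelihoods:
  carbonatite: 0.34 × 0.26 × 0.12 = 0.010608
  skarn: 0.19 × 0.25 × 0.28 = 0.0133
  porphyry copper: 0.13 × 0.51 × 0.68 = 0.045084
  VMS deposit: 0.34 × 0.87 × 0.53 = 0.15677
The unnormalized weights sum to 0.22577.
P(carbonatite | evidence) = 0.010608 / 0.22577 ≈ 0.047
P(skarn | evidence) = 0.0133 / 0.22577 ≈ 0.059
P(porphyry copper | evidence) = 0.045084 / 0.22577 ≈ 0.200
P(VMS deposit | evidence) = 0.15677 / 0.22577 ≈ 0.694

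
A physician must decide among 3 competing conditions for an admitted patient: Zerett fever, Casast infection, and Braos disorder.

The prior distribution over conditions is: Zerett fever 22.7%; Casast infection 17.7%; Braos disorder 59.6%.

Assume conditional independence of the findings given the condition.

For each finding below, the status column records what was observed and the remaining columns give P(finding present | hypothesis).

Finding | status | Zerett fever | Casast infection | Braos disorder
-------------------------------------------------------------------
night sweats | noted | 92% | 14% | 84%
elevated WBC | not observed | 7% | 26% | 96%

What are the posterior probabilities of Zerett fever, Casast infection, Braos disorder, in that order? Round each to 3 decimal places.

For each hypothesis, the unnormalized posterior weight is prior × product of the finding likelihoods (using 1 − P(present | H) for each absent finding):
  Zerett fever: 0.227 × 0.92 × (1 − 0.07) = 0.19422
  Casast infection: 0.177 × 0.14 × (1 − 0.26) = 0.018337
  Braos disorder: 0.596 × 0.84 × (1 − 0.96) = 0.020026
Marginal likelihood of the evidence = 0.23258.
P(Zerett fever | evidence) = 0.19422 / 0.23258 ≈ 0.835
P(Casast infection | evidence) = 0.018337 / 0.23258 ≈ 0.079
P(Braos disorder | evidence) = 0.020026 / 0.23258 ≈ 0.086

0.835, 0.079, 0.086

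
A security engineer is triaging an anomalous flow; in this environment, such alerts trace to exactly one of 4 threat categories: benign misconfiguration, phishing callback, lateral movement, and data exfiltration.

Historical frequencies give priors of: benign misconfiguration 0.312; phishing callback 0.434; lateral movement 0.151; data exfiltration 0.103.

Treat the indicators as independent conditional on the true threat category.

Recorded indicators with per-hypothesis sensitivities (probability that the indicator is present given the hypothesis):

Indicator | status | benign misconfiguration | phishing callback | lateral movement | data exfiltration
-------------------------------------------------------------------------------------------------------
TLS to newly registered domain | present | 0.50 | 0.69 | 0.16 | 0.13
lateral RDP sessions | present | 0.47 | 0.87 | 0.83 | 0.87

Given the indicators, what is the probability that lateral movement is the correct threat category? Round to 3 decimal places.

0.055

For each hypothesis, the unnormalized posterior weight is prior × product of the indicator likelihoods:
  benign misconfiguration: 0.312 × 0.50 × 0.47 = 0.07332
  phishing callback: 0.434 × 0.69 × 0.87 = 0.26053
  lateral movement: 0.151 × 0.16 × 0.83 = 0.020053
  data exfiltration: 0.103 × 0.13 × 0.87 = 0.011649
Marginal likelihood of the evidence = 0.36555.
P(lateral movement | evidence) = 0.020053 / 0.36555 ≈ 0.055.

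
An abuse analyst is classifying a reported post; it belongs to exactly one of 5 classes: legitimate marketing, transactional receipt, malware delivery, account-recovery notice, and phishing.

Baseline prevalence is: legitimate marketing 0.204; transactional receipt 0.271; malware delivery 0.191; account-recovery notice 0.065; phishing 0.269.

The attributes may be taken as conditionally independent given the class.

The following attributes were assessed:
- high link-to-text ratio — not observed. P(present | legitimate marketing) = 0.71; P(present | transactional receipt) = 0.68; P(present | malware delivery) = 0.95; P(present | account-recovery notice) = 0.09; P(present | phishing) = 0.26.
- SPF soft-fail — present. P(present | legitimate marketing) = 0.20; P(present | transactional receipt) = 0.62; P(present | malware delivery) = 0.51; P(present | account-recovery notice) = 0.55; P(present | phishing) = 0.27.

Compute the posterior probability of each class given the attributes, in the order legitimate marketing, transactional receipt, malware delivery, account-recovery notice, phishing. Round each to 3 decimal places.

By Bayes' rule with conditional independence, the unnormalized weight for each hypothesis is prior × ∏ likelihoods (using 1 − P(present | H) for each absent attribute):
  legitimate marketing: 0.204 × (1 − 0.71) × 0.20 = 0.011832
  transactional receipt: 0.271 × (1 − 0.68) × 0.62 = 0.053766
  malware delivery: 0.191 × (1 − 0.95) × 0.51 = 0.0048705
  account-recovery notice: 0.065 × (1 − 0.09) × 0.55 = 0.032533
  phishing: 0.269 × (1 − 0.26) × 0.27 = 0.053746
The unnormalized weights sum to 0.15675.
P(legitimate marketing | evidence) = 0.011832 / 0.15675 ≈ 0.075
P(transactional receipt | evidence) = 0.053766 / 0.15675 ≈ 0.343
P(malware delivery | evidence) = 0.0048705 / 0.15675 ≈ 0.031
P(account-recovery notice | evidence) = 0.032533 / 0.15675 ≈ 0.208
P(phishing | evidence) = 0.053746 / 0.15675 ≈ 0.343

0.075, 0.343, 0.031, 0.208, 0.343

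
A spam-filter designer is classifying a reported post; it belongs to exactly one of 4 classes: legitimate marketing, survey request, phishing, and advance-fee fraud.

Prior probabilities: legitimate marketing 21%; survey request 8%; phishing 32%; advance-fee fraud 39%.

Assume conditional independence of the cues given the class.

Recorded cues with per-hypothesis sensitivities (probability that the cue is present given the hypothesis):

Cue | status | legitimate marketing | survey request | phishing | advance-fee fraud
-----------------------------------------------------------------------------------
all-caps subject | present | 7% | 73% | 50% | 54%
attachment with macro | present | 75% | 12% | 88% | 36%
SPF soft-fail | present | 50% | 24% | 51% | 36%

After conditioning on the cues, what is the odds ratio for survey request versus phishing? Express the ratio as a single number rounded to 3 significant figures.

Unnormalized posterior weight (prior times the cue likelihoods) for each of the two hypotheses:
  survey request: 0.08 × 0.73 × 0.12 × 0.24 = 0.0016819
  phishing: 0.32 × 0.50 × 0.88 × 0.51 = 0.071808
Odds(survey request : phishing) = 0.0016819 / 0.071808 ≈ 0.0234.

0.0234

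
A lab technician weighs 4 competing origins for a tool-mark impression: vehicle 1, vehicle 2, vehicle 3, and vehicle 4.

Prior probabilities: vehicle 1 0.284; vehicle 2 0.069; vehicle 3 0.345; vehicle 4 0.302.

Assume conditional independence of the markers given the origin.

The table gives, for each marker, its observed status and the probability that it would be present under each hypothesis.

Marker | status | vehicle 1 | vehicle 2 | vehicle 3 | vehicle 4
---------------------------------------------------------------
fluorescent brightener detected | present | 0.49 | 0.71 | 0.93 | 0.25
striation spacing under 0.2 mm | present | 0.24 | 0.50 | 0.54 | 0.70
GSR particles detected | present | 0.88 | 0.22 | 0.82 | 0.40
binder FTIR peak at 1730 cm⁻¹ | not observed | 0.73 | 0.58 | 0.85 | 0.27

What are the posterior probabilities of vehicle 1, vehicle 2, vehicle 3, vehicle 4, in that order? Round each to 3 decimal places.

0.169, 0.048, 0.454, 0.329

For each hypothesis, the unnormalized posterior weight is prior × product of the marker likelihoods (using 1 − P(present | H) for each absent marker):
  vehicle 1: 0.284 × 0.49 × 0.24 × 0.88 × (1 − 0.73) = 0.0079355
  vehicle 2: 0.069 × 0.71 × 0.50 × 0.22 × (1 − 0.58) = 0.0022633
  vehicle 3: 0.345 × 0.93 × 0.54 × 0.82 × (1 − 0.85) = 0.021311
  vehicle 4: 0.302 × 0.25 × 0.70 × 0.40 × (1 − 0.27) = 0.015432
The unnormalized weights sum to 0.046942.
P(vehicle 1 | evidence) = 0.0079355 / 0.046942 ≈ 0.169
P(vehicle 2 | evidence) = 0.0022633 / 0.046942 ≈ 0.048
P(vehicle 3 | evidence) = 0.021311 / 0.046942 ≈ 0.454
P(vehicle 4 | evidence) = 0.015432 / 0.046942 ≈ 0.329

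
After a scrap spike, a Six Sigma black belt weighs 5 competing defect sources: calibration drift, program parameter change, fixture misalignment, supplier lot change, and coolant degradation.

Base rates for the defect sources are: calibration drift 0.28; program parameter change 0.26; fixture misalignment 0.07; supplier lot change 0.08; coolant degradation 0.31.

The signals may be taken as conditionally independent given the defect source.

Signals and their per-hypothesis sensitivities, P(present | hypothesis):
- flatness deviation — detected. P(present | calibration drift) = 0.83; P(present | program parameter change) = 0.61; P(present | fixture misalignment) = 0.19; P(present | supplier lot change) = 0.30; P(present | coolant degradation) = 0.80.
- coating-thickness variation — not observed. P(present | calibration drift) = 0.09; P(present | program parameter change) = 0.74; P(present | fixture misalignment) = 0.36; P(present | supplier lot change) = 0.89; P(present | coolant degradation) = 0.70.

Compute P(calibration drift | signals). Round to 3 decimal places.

For each hypothesis, the unnormalized posterior weight is prior × product of the signal likelihoods (using 1 − P(present | H) for each absent signal):
  calibration drift: 0.28 × 0.83 × (1 − 0.09) = 0.21148
  program parameter change: 0.26 × 0.61 × (1 − 0.74) = 0.041236
  fixture misalignment: 0.07 × 0.19 × (1 − 0.36) = 0.008512
  supplier lot change: 0.08 × 0.30 × (1 − 0.89) = 0.00264
  coolant degradation: 0.31 × 0.80 × (1 − 0.70) = 0.0744
Normalizing constant Z = 0.21148 + 0.041236 + 0.008512 + 0.00264 + 0.0744 = 0.33827.
P(calibration drift | evidence) = 0.21148 / 0.33827 ≈ 0.625.

0.625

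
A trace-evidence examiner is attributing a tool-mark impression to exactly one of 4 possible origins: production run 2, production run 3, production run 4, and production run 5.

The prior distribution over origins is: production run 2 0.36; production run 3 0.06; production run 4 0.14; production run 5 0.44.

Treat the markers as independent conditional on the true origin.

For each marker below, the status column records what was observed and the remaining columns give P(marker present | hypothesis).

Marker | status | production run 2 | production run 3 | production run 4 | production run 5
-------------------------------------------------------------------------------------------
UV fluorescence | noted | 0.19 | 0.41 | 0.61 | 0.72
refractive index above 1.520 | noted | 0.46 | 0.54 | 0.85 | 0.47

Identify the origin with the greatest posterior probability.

production run 5

By Bayes' rule with conditional independence, the unnormalized weight for each hypothesis is prior × ∏ likelihoods:
  production run 2: 0.36 × 0.19 × 0.46 = 0.031464
  production run 3: 0.06 × 0.41 × 0.54 = 0.013284
  production run 4: 0.14 × 0.61 × 0.85 = 0.07259
  production run 5: 0.44 × 0.72 × 0.47 = 0.1489
Normalizing constant Z = 0.031464 + 0.013284 + 0.07259 + 0.1489 = 0.26623.
P(production run 2 | evidence) ≈ 0.031464 / 0.26623 ≈ 0.118
P(production run 3 | evidence) ≈ 0.013284 / 0.26623 ≈ 0.050
P(production run 4 | evidence) ≈ 0.07259 / 0.26623 ≈ 0.273
P(production run 5 | evidence) ≈ 0.1489 / 0.26623 ≈ 0.559
The largest is 0.559, so production run 5 is most probable.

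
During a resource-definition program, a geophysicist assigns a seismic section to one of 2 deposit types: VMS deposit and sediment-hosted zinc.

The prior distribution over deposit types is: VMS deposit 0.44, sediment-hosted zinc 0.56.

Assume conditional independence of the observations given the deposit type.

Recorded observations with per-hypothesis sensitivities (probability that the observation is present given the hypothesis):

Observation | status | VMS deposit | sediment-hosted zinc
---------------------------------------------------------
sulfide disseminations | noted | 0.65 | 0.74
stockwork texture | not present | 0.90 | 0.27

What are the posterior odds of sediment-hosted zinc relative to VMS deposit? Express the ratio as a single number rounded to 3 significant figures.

Posterior odds equal prior odds times the likelihood ratio; only the two competing hypotheses matter (using 1 − P(present | H) for each absent observation).
  sediment-hosted zinc: 0.56 × 0.74 × (1 − 0.27) = 0.30251
  VMS deposit: 0.44 × 0.65 × (1 − 0.90) = 0.0286
Odds(sediment-hosted zinc : VMS deposit) = 0.30251 / 0.0286 ≈ 10.6.

10.6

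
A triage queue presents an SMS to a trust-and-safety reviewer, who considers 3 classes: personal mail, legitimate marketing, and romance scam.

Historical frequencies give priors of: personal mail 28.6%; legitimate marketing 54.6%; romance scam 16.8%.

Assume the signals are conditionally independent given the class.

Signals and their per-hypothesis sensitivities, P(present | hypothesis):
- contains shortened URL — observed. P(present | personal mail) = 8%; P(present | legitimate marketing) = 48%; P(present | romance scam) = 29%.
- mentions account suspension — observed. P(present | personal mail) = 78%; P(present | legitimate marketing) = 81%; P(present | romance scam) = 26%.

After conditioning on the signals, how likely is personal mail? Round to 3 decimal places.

For each hypothesis, the unnormalized posterior weight is prior × product of the signal likelihoods:
  personal mail: 0.286 × 0.08 × 0.78 = 0.017846
  legitimate marketing: 0.546 × 0.48 × 0.81 = 0.21228
  romance scam: 0.168 × 0.29 × 0.26 = 0.012667
The unnormalized weights sum to 0.2428.
P(personal mail | evidence) = 0.017846 / 0.2428 ≈ 0.074.

0.074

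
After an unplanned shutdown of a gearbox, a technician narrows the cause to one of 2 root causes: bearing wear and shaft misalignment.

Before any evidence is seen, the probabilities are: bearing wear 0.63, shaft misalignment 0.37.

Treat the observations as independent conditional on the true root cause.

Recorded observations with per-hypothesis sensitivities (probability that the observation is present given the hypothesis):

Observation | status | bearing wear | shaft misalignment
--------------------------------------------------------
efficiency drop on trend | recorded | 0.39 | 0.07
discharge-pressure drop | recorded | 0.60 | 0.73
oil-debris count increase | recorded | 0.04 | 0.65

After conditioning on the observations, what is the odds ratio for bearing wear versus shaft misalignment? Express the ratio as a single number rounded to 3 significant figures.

Unnormalized posterior weight (prior times the observation likelihoods) for each of the two hypotheses:
  bearing wear: 0.63 × 0.39 × 0.60 × 0.04 = 0.0058968
  shaft misalignment: 0.37 × 0.07 × 0.73 × 0.65 = 0.01229
Odds(bearing wear : shaft misalignment) = 0.0058968 / 0.01229 ≈ 0.480.

0.480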